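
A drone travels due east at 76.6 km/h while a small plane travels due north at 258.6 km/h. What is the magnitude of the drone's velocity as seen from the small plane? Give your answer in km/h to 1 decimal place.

Taking east as x and north as y: drone velocity = (76.600, 0.000) km/h; small plane velocity = (0.000, 258.600) km/h.
Velocity of drone relative to small plane = (76.600, 0.000) − (0.000, 258.600) = (76.600, -258.600) km/h.
Magnitude = |(76.600, -258.600)| = 269.706 km/h.

269.7 km/h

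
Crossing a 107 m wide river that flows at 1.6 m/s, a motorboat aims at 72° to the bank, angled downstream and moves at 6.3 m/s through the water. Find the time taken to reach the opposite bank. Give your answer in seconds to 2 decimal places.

17.86 s

The component of the motorboat's velocity perpendicular to the bank is 6.3 × sin 72° = 5.992 m/s.
The current is parallel to the bank, so it does not affect the crossing time.
Time = 107 / 5.992 = 17.858 s.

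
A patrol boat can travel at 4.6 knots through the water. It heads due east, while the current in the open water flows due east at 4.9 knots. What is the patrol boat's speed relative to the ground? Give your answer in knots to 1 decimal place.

9.5 knots

Taking east as x and north as y: velocity relative to the water = (4.600, 0.000) knots; the water relative to ground = (4.900, 0.000) knots.
Velocity relative to ground = (4.600, 0.000) + (4.900, 0.000) = (9.500, 0.000) knots.
Speed = |(9.500, 0.000)| = 9.500 knots.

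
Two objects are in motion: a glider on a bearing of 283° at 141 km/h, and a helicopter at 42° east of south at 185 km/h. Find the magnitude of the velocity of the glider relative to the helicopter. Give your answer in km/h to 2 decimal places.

311.19 km/h

Taking east as x and north as y: glider velocity = (-137.386, 31.718) km/h; helicopter velocity = (123.789, -137.482) km/h.
Velocity of glider relative to helicopter = (-137.386, 31.718) − (123.789, -137.482) = (-261.175, 169.200) km/h.
Magnitude = |(-261.175, 169.200)| = 311.193 km/h.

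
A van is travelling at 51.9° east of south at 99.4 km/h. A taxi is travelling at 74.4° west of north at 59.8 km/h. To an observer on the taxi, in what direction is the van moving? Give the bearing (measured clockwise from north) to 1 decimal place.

119.7°

Taking east as x and north as y: van velocity = (78.221, -61.333) km/h; taxi velocity = (-57.597, 16.081) km/h.
Velocity of van relative to taxi = (78.221, -61.333) − (-57.597, 16.081) = (135.818, -77.415) km/h.
Bearing = atan2(135.82, -77.41) = 119.68° clockwise from north.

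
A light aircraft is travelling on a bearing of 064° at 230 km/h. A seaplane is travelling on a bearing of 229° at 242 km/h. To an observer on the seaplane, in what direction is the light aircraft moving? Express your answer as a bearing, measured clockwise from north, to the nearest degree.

056°

Taking east as x and north as y: light aircraft velocity = (206.723, 100.825) km/h; seaplane velocity = (-182.640, -158.766) km/h.
Velocity of light aircraft relative to seaplane = (206.723, 100.825) − (-182.640, -158.766) = (389.362, 259.592) km/h.
Bearing = atan2(389.36, 259.59) = 56.31° clockwise from north.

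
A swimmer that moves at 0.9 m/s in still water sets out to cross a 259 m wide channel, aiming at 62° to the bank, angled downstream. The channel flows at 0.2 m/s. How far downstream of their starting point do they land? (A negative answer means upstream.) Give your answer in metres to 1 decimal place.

202.9 m

Perpendicular speed = 0.795 m/s; crossing time = 259 / 0.795 = 325.928 s.
Net downstream speed = 0.623 m/s.
Drift = 0.623 × 325.928 = 202.898 m (downstream).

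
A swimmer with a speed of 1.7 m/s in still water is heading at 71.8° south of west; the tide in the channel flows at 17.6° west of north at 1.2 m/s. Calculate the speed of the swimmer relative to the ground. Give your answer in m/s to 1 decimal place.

1.0 m/s

Taking east as x and north as y: velocity relative to the water = (-0.531, -1.615) m/s; the water relative to ground = (-0.363, 1.144) m/s.
Velocity relative to ground = (-0.531, -1.615) + (-0.363, 1.144) = (-0.894, -0.471) m/s.
Speed = |(-0.894, -0.471)| = 1.010 m/s.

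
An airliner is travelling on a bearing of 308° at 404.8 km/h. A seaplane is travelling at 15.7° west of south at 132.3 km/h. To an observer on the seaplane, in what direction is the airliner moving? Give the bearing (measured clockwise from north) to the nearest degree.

Taking east as x and north as y: airliner velocity = (-318.987, 249.220) km/h; seaplane velocity = (-35.800, -127.364) km/h.
Velocity of airliner relative to seaplane = (-318.987, 249.220) − (-35.800, -127.364) = (-283.186, 376.584) km/h.
Bearing = atan2(-283.19, 376.58) = 323.06° clockwise from north.

323°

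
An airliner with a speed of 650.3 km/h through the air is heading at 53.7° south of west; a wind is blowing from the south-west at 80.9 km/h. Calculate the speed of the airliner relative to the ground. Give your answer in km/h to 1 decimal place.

Taking east as x and north as y: velocity relative to the air = (-384.986, -524.095) km/h; the air relative to ground = (57.205, 57.205) km/h.
Velocity relative to ground = (-384.986, -524.095) + (57.205, 57.205) = (-327.781, -466.890) km/h.
Speed = |(-327.781, -466.890)| = 570.462 km/h.

570.5 km/h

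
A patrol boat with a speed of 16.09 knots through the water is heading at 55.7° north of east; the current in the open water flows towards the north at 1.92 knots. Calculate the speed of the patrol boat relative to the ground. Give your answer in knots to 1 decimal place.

Taking east as x and north as y: velocity relative to the water = (9.067, 13.292) knots; the water relative to ground = (0.000, 1.920) knots.
Velocity relative to ground = (9.067, 13.292) + (0.000, 1.920) = (9.067, 15.212) knots.
Speed = |(9.067, 15.212)| = 17.709 knots.

17.7 knots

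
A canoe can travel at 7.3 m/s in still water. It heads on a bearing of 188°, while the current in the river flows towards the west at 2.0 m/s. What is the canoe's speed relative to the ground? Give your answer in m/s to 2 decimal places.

7.83 m/s

Taking east as x and north as y: velocity relative to the water = (-1.016, -7.229) m/s; the water relative to ground = (-2.000, 0.000) m/s.
Velocity relative to ground = (-1.016, -7.229) + (-2.000, 0.000) = (-3.016, -7.229) m/s.
Speed = |(-3.016, -7.229)| = 7.833 m/s.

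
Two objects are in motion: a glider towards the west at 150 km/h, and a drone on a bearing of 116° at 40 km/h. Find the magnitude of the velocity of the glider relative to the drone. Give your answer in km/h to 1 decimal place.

Taking east as x and north as y: glider velocity = (-150.000, 0.000) km/h; drone velocity = (35.952, -17.535) km/h.
Velocity of glider relative to drone = (-150.000, 0.000) − (35.952, -17.535) = (-185.952, 17.535) km/h.
Magnitude = |(-185.952, 17.535)| = 186.777 km/h.

186.8 km/h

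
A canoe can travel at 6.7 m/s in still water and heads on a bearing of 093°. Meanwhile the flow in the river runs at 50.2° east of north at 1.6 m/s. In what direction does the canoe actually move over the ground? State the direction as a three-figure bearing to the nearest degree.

Taking east as x and north as y: velocity relative to the water = (6.691, -0.351) m/s; the water relative to ground = (1.229, 1.024) m/s.
Velocity relative to ground = (6.691, -0.351) + (1.229, 1.024) = (7.920, 0.674) m/s.
Bearing = atan2(7.92, 0.67) = 85.14° clockwise from north.

085°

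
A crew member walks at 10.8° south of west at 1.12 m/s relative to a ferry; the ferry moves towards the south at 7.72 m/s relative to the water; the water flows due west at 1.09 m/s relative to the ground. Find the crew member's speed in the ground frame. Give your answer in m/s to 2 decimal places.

8.23 m/s

In east/north components (m/s): crew member relative to ferry = (-1.100, -0.210); ferry relative to water = (0.000, -7.720); water relative to ground = (-1.090, 0.000).
Sum = (-2.190, -7.930) m/s.
Speed = |(-2.190, -7.930)| = 8.227 m/s.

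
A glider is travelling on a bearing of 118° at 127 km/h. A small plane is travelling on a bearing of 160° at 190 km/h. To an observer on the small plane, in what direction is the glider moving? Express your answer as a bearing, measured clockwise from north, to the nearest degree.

Taking east as x and north as y: glider velocity = (112.134, -59.623) km/h; small plane velocity = (64.984, -178.542) km/h.
Velocity of glider relative to small plane = (112.134, -59.623) − (64.984, -178.542) = (47.151, 118.919) km/h.
Bearing = atan2(47.15, 118.92) = 21.63° clockwise from north.

022°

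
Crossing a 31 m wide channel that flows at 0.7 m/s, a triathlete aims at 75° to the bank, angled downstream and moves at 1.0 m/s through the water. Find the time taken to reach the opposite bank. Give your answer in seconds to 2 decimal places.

The component of the triathlete's velocity perpendicular to the bank is 1.0 × sin 75° = 0.966 m/s.
The flow acts along the bank and has no component across it.
Time = 31 / 0.966 = 32.094 s.

32.09 s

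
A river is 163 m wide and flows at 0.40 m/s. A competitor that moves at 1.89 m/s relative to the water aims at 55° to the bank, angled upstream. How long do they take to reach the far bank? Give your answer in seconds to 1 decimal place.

The component of the competitor's velocity perpendicular to the bank is 1.89 × sin 55° = 1.548 m/s.
The flow acts along the bank and has no component across it.
Time = 163 / 1.548 = 105.284 s.

105.3 s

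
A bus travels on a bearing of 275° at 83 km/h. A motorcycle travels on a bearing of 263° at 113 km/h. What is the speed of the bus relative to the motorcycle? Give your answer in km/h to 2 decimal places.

36.19 km/h

Taking east as x and north as y: bus velocity = (-82.684, 7.234) km/h; motorcycle velocity = (-112.158, -13.771) km/h.
Velocity of bus relative to motorcycle = (-82.684, 7.234) − (-112.158, -13.771) = (29.474, 21.005) km/h.
Magnitude = |(29.474, 21.005)| = 36.193 km/h.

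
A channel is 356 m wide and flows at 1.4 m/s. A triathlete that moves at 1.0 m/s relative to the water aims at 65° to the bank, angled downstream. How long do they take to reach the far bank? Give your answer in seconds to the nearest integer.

393 s

The component of the triathlete's velocity perpendicular to the bank is 1.0 × sin 65° = 0.906 m/s.
The current is parallel to the bank, so it does not affect the crossing time.
Time = 356 / 0.906 = 392.803 s.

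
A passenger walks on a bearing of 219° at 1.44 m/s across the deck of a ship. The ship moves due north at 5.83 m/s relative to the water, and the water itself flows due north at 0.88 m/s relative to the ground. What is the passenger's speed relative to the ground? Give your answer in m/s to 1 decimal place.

5.7 m/s

In east/north components (m/s): passenger relative to ship = (-0.906, -1.119); ship relative to water = (0.000, 5.830); water relative to ground = (0.000, 0.880).
Sum = (-0.906, 5.591) m/s.
Speed = |(-0.906, 5.591)| = 5.664 m/s.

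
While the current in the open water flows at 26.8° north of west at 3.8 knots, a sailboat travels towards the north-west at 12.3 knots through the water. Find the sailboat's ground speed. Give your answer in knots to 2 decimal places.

15.95 knots

Taking east as x and north as y: velocity relative to the water = (-8.697, 8.697) knots; the water relative to ground = (-3.392, 1.713) knots.
Velocity relative to ground = (-8.697, 8.697) + (-3.392, 1.713) = (-12.089, 10.411) knots.
Speed = |(-12.089, 10.411)| = 15.954 knots.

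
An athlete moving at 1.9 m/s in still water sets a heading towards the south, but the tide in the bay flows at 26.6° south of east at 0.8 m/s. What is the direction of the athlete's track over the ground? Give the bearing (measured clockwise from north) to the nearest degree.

Taking east as x and north as y: velocity relative to the water = (0.000, -1.900) m/s; the water relative to ground = (0.715, -0.358) m/s.
Velocity relative to ground = (0.000, -1.900) + (0.715, -0.358) = (0.715, -2.258) m/s.
Bearing = atan2(0.72, -2.26) = 162.42° clockwise from north.

162°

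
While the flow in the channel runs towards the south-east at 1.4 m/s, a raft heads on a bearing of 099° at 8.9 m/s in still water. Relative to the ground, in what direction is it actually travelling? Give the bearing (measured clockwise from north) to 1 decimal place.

103.7°

Taking east as x and north as y: velocity relative to the water = (8.790, -1.392) m/s; the water relative to ground = (0.990, -0.990) m/s.
Velocity relative to ground = (8.790, -1.392) + (0.990, -0.990) = (9.780, -2.382) m/s.
Bearing = atan2(9.78, -2.38) = 103.69° clockwise from north.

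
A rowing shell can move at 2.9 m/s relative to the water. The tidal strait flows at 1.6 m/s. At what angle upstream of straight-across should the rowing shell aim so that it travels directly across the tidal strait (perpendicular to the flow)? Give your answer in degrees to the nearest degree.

33°

To cancel the current, the upstream component of the rowing shell's velocity must equal the flow: 2.9 sin θ = 1.6.
sin θ = 1.6 / 2.9 = 0.5517.
θ = arcsin(0.5517) = 33.485°.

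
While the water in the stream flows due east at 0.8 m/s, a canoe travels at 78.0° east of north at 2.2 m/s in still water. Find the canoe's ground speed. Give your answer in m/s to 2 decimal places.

2.99 m/s

Taking east as x and north as y: velocity relative to the water = (2.152, 0.457) m/s; the water relative to ground = (0.800, 0.000) m/s.
Velocity relative to ground = (2.152, 0.457) + (0.800, 0.000) = (2.952, 0.457) m/s.
Speed = |(2.952, 0.457)| = 2.987 m/s.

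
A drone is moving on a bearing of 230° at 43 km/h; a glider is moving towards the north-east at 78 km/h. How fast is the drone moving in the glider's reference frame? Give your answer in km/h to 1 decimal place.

Taking east as x and north as y: drone velocity = (-32.940, -27.640) km/h; glider velocity = (55.154, 55.154) km/h.
Velocity of drone relative to glider = (-32.940, -27.640) − (55.154, 55.154) = (-88.094, -82.794) km/h.
Magnitude = |(-88.094, -82.794)| = 120.894 km/h.

120.9 km/h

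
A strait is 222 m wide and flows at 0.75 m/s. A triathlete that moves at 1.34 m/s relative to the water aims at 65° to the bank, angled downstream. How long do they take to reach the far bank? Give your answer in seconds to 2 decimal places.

The component of the triathlete's velocity perpendicular to the bank is 1.34 × sin 65° = 1.214 m/s.
Only the cross-stream component determines the crossing time; the current contributes nothing perpendicular to the bank.
Time = 222 / 1.214 = 182.798 s.

182.80 s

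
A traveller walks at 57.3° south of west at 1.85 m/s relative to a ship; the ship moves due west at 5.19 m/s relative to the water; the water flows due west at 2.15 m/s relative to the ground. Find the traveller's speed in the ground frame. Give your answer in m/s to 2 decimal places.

8.48 m/s

In east/north components (m/s): traveller relative to ship = (-0.999, -1.557); ship relative to water = (-5.190, 0.000); water relative to ground = (-2.150, 0.000).
Sum = (-8.339, -1.557) m/s.
Speed = |(-8.339, -1.557)| = 8.484 m/s.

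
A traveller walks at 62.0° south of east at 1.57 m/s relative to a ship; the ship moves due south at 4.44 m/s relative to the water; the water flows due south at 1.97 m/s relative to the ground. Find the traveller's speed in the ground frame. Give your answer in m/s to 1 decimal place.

In east/north components (m/s): traveller relative to ship = (0.737, -1.386); ship relative to water = (0.000, -4.440); water relative to ground = (0.000, -1.970).
Sum = (0.737, -7.796) m/s.
Speed = |(0.737, -7.796)| = 7.831 m/s.

7.8 m/s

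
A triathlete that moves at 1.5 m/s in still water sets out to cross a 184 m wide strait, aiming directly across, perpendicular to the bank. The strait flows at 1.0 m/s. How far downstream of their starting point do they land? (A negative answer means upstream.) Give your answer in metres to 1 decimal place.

Perpendicular speed = 1.500 m/s; crossing time = 184 / 1.500 = 122.667 s.
Net downstream speed = 1.000 m/s.
Drift = 1.000 × 122.667 = 122.667 m (downstream).

122.7 m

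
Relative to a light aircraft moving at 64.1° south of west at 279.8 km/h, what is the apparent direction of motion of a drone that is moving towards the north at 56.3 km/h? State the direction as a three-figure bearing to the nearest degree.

Taking east as x and north as y: drone velocity = (0.000, 56.300) km/h; light aircraft velocity = (-122.217, -251.696) km/h.
Velocity of drone relative to light aircraft = (0.000, 56.300) − (-122.217, -251.696) = (122.217, 307.996) km/h.
Bearing = atan2(122.22, 308.00) = 21.64° clockwise from north.

022°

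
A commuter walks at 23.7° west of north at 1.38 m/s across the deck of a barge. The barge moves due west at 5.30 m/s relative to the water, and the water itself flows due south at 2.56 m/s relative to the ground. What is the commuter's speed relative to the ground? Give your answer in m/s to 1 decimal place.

6.0 m/s

In east/north components (m/s): commuter relative to barge = (-0.555, 1.264); barge relative to water = (-5.300, 0.000); water relative to ground = (0.000, -2.560).
Sum = (-5.855, -1.296) m/s.
Speed = |(-5.855, -1.296)| = 5.996 m/s.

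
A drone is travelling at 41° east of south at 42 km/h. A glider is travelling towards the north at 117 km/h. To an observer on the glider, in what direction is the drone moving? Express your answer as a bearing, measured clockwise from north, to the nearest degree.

Taking east as x and north as y: drone velocity = (27.554, -31.698) km/h; glider velocity = (0.000, 117.000) km/h.
Velocity of drone relative to glider = (27.554, -31.698) − (0.000, 117.000) = (27.554, -148.698) km/h.
Bearing = atan2(27.55, -148.70) = 169.50° clockwise from north.

170°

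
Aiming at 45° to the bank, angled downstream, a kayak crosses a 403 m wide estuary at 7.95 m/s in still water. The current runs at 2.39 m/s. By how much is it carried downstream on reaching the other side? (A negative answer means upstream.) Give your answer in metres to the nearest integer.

574 m

Perpendicular speed = 5.621 m/s; crossing time = 403 / 5.621 = 71.689 s.
Net downstream speed = 8.011 m/s.
Drift = 8.011 × 71.689 = 574.337 m (downstream).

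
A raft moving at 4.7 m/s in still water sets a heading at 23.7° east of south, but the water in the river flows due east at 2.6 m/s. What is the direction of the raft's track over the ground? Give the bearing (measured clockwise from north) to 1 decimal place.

133.8°

Taking east as x and north as y: velocity relative to the water = (1.889, -4.304) m/s; the water relative to ground = (2.600, 0.000) m/s.
Velocity relative to ground = (1.889, -4.304) + (2.600, 0.000) = (4.489, -4.304) m/s.
Bearing = atan2(4.49, -4.30) = 133.79° clockwise from north.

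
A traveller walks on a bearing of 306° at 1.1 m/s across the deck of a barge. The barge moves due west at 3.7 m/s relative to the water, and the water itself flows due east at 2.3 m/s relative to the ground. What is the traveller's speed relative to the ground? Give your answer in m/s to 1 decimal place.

2.4 m/s

In east/north components (m/s): traveller relative to barge = (-0.890, 0.647); barge relative to water = (-3.700, 0.000); water relative to ground = (2.300, 0.000).
Sum = (-2.290, 0.647) m/s.
Speed = |(-2.290, 0.647)| = 2.379 m/s.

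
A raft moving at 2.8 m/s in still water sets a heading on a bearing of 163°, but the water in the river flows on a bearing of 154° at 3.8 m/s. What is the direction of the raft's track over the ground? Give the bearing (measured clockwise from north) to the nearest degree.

158°

Taking east as x and north as y: velocity relative to the water = (0.819, -2.678) m/s; the water relative to ground = (1.666, -3.415) m/s.
Velocity relative to ground = (0.819, -2.678) + (1.666, -3.415) = (2.484, -6.093) m/s.
Bearing = atan2(2.48, -6.09) = 157.82° clockwise from north.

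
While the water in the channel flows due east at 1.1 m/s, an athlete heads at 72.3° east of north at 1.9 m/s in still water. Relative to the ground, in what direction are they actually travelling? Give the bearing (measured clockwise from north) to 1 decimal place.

078.8°

Taking east as x and north as y: velocity relative to the water = (1.810, 0.578) m/s; the water relative to ground = (1.100, 0.000) m/s.
Velocity relative to ground = (1.810, 0.578) + (1.100, 0.000) = (2.910, 0.578) m/s.
Bearing = atan2(2.91, 0.58) = 78.77° clockwise from north.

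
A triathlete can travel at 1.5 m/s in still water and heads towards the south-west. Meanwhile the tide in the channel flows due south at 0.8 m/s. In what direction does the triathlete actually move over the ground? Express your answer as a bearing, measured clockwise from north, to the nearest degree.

Taking east as x and north as y: velocity relative to the water = (-1.061, -1.061) m/s; the water relative to ground = (0.000, -0.800) m/s.
Velocity relative to ground = (-1.061, -1.061) + (0.000, -0.800) = (-1.061, -1.861) m/s.
Bearing = atan2(-1.06, -1.86) = 209.69° clockwise from north.

210°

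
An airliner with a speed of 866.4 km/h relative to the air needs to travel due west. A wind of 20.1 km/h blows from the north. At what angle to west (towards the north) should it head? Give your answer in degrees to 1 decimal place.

The wind pushes perpendicular to the desired track; the heading must have a component into the wind equal to 20.1 km/h: 866.4 sin θ = 20.1.
sin θ = 0.0232, so θ = 1.329°.

1.3°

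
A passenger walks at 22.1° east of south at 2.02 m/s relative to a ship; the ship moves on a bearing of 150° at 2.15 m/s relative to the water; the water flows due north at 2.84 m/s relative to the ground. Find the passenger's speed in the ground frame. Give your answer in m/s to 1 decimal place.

2.0 m/s

In east/north components (m/s): passenger relative to ship = (0.760, -1.872); ship relative to water = (1.075, -1.862); water relative to ground = (0.000, 2.840).
Sum = (1.835, -0.894) m/s.
Speed = |(1.835, -0.894)| = 2.041 m/s.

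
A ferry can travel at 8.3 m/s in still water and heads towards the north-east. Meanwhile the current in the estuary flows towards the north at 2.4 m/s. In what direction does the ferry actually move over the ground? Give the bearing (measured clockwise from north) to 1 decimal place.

Taking east as x and north as y: velocity relative to the water = (5.869, 5.869) m/s; the water relative to ground = (0.000, 2.400) m/s.
Velocity relative to ground = (5.869, 5.869) + (0.000, 2.400) = (5.869, 8.269) m/s.
Bearing = atan2(5.87, 8.27) = 35.37° clockwise from north.

035.4°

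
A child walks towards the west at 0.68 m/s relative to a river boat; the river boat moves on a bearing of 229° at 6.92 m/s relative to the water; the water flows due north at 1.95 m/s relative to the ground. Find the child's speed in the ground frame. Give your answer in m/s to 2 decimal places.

6.45 m/s

In east/north components (m/s): child relative to river boat = (-0.680, 0.000); river boat relative to water = (-5.223, -4.540); water relative to ground = (0.000, 1.950).
Sum = (-5.903, -2.590) m/s.
Speed = |(-5.903, -2.590)| = 6.446 m/s.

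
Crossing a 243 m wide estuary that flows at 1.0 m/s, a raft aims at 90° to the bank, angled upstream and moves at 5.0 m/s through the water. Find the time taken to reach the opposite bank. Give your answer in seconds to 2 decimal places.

48.60 s

The component of the raft's velocity perpendicular to the bank is 5.0 m/s.
The flow acts along the bank and has no component across it.
Time = 243 / 5.000 = 48.600 s.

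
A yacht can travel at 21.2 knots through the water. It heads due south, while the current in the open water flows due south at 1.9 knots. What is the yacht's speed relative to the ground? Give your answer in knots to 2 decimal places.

Taking east as x and north as y: velocity relative to the water = (0.000, -21.200) knots; the water relative to ground = (0.000, -1.900) knots.
Velocity relative to ground = (0.000, -21.200) + (0.000, -1.900) = (0.000, -23.100) knots.
Speed = |(0.000, -23.100)| = 23.100 knots.

23.10 knots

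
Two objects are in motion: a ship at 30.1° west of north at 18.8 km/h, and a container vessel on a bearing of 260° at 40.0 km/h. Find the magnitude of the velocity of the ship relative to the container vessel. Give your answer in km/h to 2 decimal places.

37.90 km/h

Taking east as x and north as y: ship velocity = (-9.428, 16.265) km/h; container vessel velocity = (-39.392, -6.946) km/h.
Velocity of ship relative to container vessel = (-9.428, 16.265) − (-39.392, -6.946) = (29.964, 23.211) km/h.
Magnitude = |(29.964, 23.211)| = 37.902 km/h.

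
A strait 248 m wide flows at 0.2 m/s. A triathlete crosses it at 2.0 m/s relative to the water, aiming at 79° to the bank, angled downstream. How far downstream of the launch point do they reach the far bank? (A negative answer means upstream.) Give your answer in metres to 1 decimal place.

Perpendicular speed = 1.963 m/s; crossing time = 248 / 1.963 = 126.321 s.
Net downstream speed = 0.582 m/s.
Drift = 0.582 × 126.321 = 73.470 m (downstream).

73.5 m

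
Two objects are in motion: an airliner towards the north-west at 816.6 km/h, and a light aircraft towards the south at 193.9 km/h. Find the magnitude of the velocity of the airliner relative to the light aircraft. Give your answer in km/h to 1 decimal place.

963.5 km/h

Taking east as x and north as y: airliner velocity = (-577.423, 577.423) km/h; light aircraft velocity = (0.000, -193.900) km/h.
Velocity of airliner relative to light aircraft = (-577.423, 577.423) − (0.000, -193.900) = (-577.423, 771.323) km/h.
Magnitude = |(-577.423, 771.323)| = 963.513 km/h.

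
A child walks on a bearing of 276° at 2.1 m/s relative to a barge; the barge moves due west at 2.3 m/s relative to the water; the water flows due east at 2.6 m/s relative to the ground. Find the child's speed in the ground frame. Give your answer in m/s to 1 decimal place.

In east/north components (m/s): child relative to barge = (-2.088, 0.220); barge relative to water = (-2.300, 0.000); water relative to ground = (2.600, 0.000).
Sum = (-1.788, 0.220) m/s.
Speed = |(-1.788, 0.220)| = 1.802 m/s.

1.8 m/s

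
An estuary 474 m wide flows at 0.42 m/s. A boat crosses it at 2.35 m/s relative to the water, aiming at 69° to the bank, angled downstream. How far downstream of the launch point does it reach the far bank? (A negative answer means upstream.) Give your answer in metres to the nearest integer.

273 m

Perpendicular speed = 2.194 m/s; crossing time = 474 / 2.194 = 216.052 s.
Net downstream speed = 1.262 m/s.
Drift = 1.262 × 216.052 = 272.693 m (downstream).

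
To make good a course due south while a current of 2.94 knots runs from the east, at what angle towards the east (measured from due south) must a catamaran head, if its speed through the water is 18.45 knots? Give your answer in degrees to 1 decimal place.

The current pushes perpendicular to the desired track; the heading must have a component into the current equal to 2.94 knots: 18.45 sin θ = 2.94.
sin θ = 0.1593, so θ = 9.169°.

9.2°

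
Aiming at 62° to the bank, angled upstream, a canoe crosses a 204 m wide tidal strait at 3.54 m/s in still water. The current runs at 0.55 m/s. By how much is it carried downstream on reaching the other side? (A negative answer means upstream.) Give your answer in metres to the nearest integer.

-73 m

Perpendicular speed = 3.126 m/s; crossing time = 204 / 3.126 = 65.267 s.
Net downstream speed = -1.112 m/s.
Drift = -1.112 × 65.267 = -72.572 m (upstream).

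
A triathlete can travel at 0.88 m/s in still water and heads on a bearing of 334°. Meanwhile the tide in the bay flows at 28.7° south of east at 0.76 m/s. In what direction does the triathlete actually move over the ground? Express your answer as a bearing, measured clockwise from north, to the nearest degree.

Taking east as x and north as y: velocity relative to the water = (-0.386, 0.791) m/s; the water relative to ground = (0.667, -0.365) m/s.
Velocity relative to ground = (-0.386, 0.791) + (0.667, -0.365) = (0.281, 0.426) m/s.
Bearing = atan2(0.28, 0.43) = 33.40° clockwise from north.

033°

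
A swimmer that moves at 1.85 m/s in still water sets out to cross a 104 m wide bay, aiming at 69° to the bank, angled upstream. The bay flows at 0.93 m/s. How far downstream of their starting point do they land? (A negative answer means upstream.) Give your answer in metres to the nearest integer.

Perpendicular speed = 1.727 m/s; crossing time = 104 / 1.727 = 60.216 s.
Net downstream speed = 0.267 m/s.
Drift = 0.267 × 60.216 = 16.079 m (downstream).

16 m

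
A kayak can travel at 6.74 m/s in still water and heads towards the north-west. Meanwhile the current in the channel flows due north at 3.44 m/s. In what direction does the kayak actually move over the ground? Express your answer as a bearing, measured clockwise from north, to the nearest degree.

330°

Taking east as x and north as y: velocity relative to the water = (-4.766, 4.766) m/s; the water relative to ground = (0.000, 3.440) m/s.
Velocity relative to ground = (-4.766, 4.766) + (0.000, 3.440) = (-4.766, 8.206) m/s.
Bearing = atan2(-4.77, 8.21) = 329.85° clockwise from north.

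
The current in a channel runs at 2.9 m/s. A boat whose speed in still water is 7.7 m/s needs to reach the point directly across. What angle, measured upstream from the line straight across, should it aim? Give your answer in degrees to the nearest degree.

22°

To cancel the current, the upstream component of the boat's velocity must equal the flow: 7.7 sin θ = 2.9.
sin θ = 2.9 / 7.7 = 0.3766.
θ = arcsin(0.3766) = 22.125°.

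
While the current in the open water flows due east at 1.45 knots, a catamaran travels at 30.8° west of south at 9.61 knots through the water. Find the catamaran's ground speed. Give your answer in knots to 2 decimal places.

Taking east as x and north as y: velocity relative to the water = (-4.921, -8.255) knots; the water relative to ground = (1.450, 0.000) knots.
Velocity relative to ground = (-4.921, -8.255) + (1.450, 0.000) = (-3.471, -8.255) knots.
Speed = |(-3.471, -8.255)| = 8.955 knots.

8.95 knots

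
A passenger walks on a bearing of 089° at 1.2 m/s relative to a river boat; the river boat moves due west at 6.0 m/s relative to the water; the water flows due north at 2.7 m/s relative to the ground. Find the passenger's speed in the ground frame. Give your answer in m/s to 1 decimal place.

5.5 m/s

In east/north components (m/s): passenger relative to river boat = (1.200, 0.021); river boat relative to water = (-6.000, 0.000); water relative to ground = (0.000, 2.700).
Sum = (-4.800, 2.721) m/s.
Speed = |(-4.800, 2.721)| = 5.518 m/s.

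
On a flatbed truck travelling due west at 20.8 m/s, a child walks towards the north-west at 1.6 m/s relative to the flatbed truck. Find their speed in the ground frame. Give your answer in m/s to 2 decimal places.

21.96 m/s

Taking east as x and north as y: flatbed truck velocity = (-20.800, 0.000) m/s; child velocity relative to flatbed truck = (-1.131, 1.131) m/s.
Velocity relative to ground = (-20.800, 0.000) + (-1.131, 1.131) = (-21.931, 1.131) m/s.
Speed = |(-21.931, 1.131)| = 21.961 m/s.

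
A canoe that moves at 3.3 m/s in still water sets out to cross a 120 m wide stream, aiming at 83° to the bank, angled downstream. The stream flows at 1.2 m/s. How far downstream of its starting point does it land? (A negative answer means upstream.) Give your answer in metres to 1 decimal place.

Perpendicular speed = 3.275 m/s; crossing time = 120 / 3.275 = 36.637 s.
Net downstream speed = 1.602 m/s.
Drift = 1.602 × 36.637 = 58.698 m (downstream).

58.7 m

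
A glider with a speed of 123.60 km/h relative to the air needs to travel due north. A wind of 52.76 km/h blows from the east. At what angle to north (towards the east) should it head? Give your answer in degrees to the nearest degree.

The wind pushes perpendicular to the desired track; the heading must have a component into the wind equal to 52.76 km/h: 123.60 sin θ = 52.76.
sin θ = 0.4269, so θ = 25.269°.

25°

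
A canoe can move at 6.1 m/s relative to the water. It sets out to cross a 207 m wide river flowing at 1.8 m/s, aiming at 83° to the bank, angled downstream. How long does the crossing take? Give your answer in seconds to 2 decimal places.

34.19 s

The component of the canoe's velocity perpendicular to the bank is 6.1 × sin 83° = 6.055 m/s.
The current is parallel to the bank, so it does not affect the crossing time.
Time = 207 / 6.055 = 34.189 s.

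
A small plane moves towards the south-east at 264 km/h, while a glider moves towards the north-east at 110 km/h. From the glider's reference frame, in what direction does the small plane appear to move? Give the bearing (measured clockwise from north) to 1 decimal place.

Taking east as x and north as y: small plane velocity = (186.676, -186.676) km/h; glider velocity = (77.782, 77.782) km/h.
Velocity of small plane relative to glider = (186.676, -186.676) − (77.782, 77.782) = (108.894, -264.458) km/h.
Bearing = atan2(108.89, -264.46) = 157.62° clockwise from north.

157.6°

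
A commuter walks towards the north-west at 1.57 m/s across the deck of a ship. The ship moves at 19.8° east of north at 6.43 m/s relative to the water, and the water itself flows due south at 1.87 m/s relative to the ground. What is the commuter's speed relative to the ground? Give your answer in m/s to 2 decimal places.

5.40 m/s

In east/north components (m/s): commuter relative to ship = (-1.110, 1.110); ship relative to water = (2.178, 6.050); water relative to ground = (0.000, -1.870).
Sum = (1.068, 5.290) m/s.
Speed = |(1.068, 5.290)| = 5.397 m/s.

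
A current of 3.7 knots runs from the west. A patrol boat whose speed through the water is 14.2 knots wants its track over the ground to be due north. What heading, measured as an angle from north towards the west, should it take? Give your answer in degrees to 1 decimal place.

15.1°

The current pushes perpendicular to the desired track; the heading must have a component into the current equal to 3.7 knots: 14.2 sin θ = 3.7.
sin θ = 0.2606, so θ = 15.103°.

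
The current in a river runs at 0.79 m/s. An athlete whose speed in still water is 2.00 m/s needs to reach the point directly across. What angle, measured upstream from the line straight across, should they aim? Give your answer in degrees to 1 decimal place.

23.3°

To cancel the current, the upstream component of the athlete's velocity must equal the flow: 2.00 sin θ = 0.79.
sin θ = 0.79 / 2.00 = 0.3950.
θ = arcsin(0.3950) = 23.266°.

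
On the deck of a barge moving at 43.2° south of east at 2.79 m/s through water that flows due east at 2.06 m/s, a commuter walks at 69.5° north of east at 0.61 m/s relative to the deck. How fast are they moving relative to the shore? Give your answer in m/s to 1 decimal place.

In east/north components (m/s): commuter relative to barge = (0.214, 0.571); barge relative to water = (2.034, -1.910); water relative to ground = (2.060, 0.000).
Sum = (4.307, -1.339) m/s.
Speed = |(4.307, -1.339)| = 4.511 m/s.

4.5 m/s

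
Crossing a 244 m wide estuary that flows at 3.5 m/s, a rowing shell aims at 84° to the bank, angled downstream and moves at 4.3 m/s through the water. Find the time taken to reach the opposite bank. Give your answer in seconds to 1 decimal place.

57.1 s

The component of the rowing shell's velocity perpendicular to the bank is 4.3 × sin 84° = 4.276 m/s.
The current is parallel to the bank, so it does not affect the crossing time.
Time = 244 / 4.276 = 57.057 s.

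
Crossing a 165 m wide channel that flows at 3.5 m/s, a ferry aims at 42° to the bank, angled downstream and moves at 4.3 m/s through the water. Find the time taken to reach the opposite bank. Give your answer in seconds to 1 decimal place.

57.3 s

The component of the ferry's velocity perpendicular to the bank is 4.3 × sin 42° = 2.877 m/s.
The current is parallel to the bank, so it does not affect the crossing time.
Time = 165 / 2.877 = 57.346 s.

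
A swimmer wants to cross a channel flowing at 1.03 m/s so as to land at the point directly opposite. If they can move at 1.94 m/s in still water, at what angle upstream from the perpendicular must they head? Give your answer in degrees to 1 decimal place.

To cancel the current, the upstream component of the swimmer's velocity must equal the flow: 1.94 sin θ = 1.03.
sin θ = 1.03 / 1.94 = 0.5309.
θ = arcsin(0.5309) = 32.068°.

32.1°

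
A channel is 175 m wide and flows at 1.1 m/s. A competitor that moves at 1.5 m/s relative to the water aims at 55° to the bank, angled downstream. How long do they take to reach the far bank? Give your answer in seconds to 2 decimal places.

142.42 s

The component of the competitor's velocity perpendicular to the bank is 1.5 × sin 55° = 1.229 m/s.
The current is parallel to the bank, so it does not affect the crossing time.
Time = 175 / 1.229 = 142.424 s.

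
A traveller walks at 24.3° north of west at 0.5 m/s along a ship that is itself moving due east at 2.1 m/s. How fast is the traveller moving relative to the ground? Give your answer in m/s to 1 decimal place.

Taking east as x and north as y: ship velocity = (2.100, 0.000) m/s; traveller velocity relative to ship = (-0.456, 0.206) m/s.
Velocity relative to ground = (2.100, 0.000) + (-0.456, 0.206) = (1.644, 0.206) m/s.
Speed = |(1.644, 0.206)| = 1.657 m/s.

1.7 m/s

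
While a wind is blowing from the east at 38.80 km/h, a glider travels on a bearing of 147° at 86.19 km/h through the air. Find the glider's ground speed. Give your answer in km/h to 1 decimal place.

Taking east as x and north as y: velocity relative to the air = (46.942, -72.285) km/h; the air relative to ground = (-38.800, 0.000) km/h.
Velocity relative to ground = (46.942, -72.285) + (-38.800, 0.000) = (8.142, -72.285) km/h.
Speed = |(8.142, -72.285)| = 72.742 km/h.

72.7 km/h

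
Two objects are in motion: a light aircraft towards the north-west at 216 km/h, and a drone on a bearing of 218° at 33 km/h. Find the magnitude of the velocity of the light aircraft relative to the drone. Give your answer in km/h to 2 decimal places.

Taking east as x and north as y: light aircraft velocity = (-152.735, 152.735) km/h; drone velocity = (-20.317, -26.004) km/h.
Velocity of light aircraft relative to drone = (-152.735, 152.735) − (-20.317, -26.004) = (-132.418, 178.739) km/h.
Magnitude = |(-132.418, 178.739)| = 222.446 km/h.

222.45 km/h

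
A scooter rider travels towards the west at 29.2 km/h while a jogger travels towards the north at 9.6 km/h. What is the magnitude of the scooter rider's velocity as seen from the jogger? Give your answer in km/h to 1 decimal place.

Taking east as x and north as y: scooter rider velocity = (-29.200, 0.000) km/h; jogger velocity = (0.000, 9.600) km/h.
Velocity of scooter rider relative to jogger = (-29.200, 0.000) − (0.000, 9.600) = (-29.200, -9.600) km/h.
Magnitude = |(-29.200, -9.600)| = 30.738 km/h.

30.7 km/h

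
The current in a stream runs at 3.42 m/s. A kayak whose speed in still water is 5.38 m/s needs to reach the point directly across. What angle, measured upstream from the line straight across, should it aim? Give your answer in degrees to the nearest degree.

39°

To cancel the current, the upstream component of the kayak's velocity must equal the flow: 5.38 sin θ = 3.42.
sin θ = 3.42 / 5.38 = 0.6357.
θ = arcsin(0.6357) = 39.471°.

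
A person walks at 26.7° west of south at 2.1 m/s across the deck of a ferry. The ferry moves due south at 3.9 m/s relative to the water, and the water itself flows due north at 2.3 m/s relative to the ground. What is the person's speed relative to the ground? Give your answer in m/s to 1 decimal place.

3.6 m/s

In east/north components (m/s): person relative to ferry = (-0.944, -1.876); ferry relative to water = (0.000, -3.900); water relative to ground = (0.000, 2.300).
Sum = (-0.944, -3.476) m/s.
Speed = |(-0.944, -3.476)| = 3.602 m/s.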